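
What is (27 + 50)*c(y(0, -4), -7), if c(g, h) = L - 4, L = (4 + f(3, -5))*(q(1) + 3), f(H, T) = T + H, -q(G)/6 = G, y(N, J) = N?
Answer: -770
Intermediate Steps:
q(G) = -6*G
f(H, T) = H + T
L = -6 (L = (4 + (3 - 5))*(-6*1 + 3) = (4 - 2)*(-6 + 3) = 2*(-3) = -6)
c(g, h) = -10 (c(g, h) = -6 - 4 = -10)
(27 + 50)*c(y(0, -4), -7) = (27 + 50)*(-10) = 77*(-10) = -770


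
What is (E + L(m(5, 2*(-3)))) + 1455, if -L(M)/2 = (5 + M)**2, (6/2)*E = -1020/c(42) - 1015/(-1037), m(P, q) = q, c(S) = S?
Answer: 10490932/7259 ≈ 1445.2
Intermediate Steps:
E = -56395/7259 (E = (-1020/42 - 1015/(-1037))/3 = (-1020*1/42 - 1015*(-1/1037))/3 = (-170/7 + 1015/1037)/3 = (1/3)*(-169185/7259) = -56395/7259 ≈ -7.7690)
L(M) = -2*(5 + M)**2
(E + L(m(5, 2*(-3)))) + 1455 = (-56395/7259 - 2*(5 + 2*(-3))**2) + 1455 = (-56395/7259 - 2*(5 - 6)**2) + 1455 = (-56395/7259 - 2*(-1)**2) + 1455 = (-56395/7259 - 2*1) + 1455 = (-56395/7259 - 2) + 1455 = -70913/7259 + 1455 = 10490932/7259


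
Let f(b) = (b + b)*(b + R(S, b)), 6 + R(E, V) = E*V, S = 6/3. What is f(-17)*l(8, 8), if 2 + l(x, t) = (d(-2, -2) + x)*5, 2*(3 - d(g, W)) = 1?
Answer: 97869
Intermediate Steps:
d(g, W) = 5/2 (d(g, W) = 3 - 1/2*1 = 3 - 1/2 = 5/2)
S = 2 (S = 6*(1/3) = 2)
l(x, t) = 21/2 + 5*x (l(x, t) = -2 + (5/2 + x)*5 = -2 + (25/2 + 5*x) = 21/2 + 5*x)
R(E, V) = -6 + E*V
f(b) = 2*b*(-6 + 3*b) (f(b) = (b + b)*(b + (-6 + 2*b)) = (2*b)*(-6 + 3*b) = 2*b*(-6 + 3*b))
f(-17)*l(8, 8) = (6*(-17)*(-2 - 17))*(21/2 + 5*8) = (6*(-17)*(-19))*(21/2 + 40) = 1938*(101/2) = 97869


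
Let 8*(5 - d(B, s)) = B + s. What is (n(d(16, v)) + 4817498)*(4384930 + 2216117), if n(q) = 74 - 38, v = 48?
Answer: 31800768358098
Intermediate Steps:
d(B, s) = 5 - B/8 - s/8 (d(B, s) = 5 - (B + s)/8 = 5 + (-B/8 - s/8) = 5 - B/8 - s/8)
n(q) = 36
(n(d(16, v)) + 4817498)*(4384930 + 2216117) = (36 + 4817498)*(4384930 + 2216117) = 4817534*6601047 = 31800768358098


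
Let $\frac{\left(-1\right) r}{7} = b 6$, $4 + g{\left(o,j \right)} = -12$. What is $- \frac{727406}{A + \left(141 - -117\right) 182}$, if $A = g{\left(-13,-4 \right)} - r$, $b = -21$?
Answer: $- \frac{363703}{23029} \approx -15.793$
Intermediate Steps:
$g{\left(o,j \right)} = -16$ ($g{\left(o,j \right)} = -4 - 12 = -16$)
$r = 882$ ($r = - 7 \left(\left(-21\right) 6\right) = \left(-7\right) \left(-126\right) = 882$)
$A = -898$ ($A = -16 - 882 = -898$)
$- \frac{727406}{A + \left(141 - -117\right) 182} = - \frac{727406}{-898 + \left(141 - -117\right) 182} = - \frac{727406}{-898 + \left(141 + 117\right) 182} = - \frac{727406}{-898 + 258 \cdot 182} = - \frac{727406}{-898 + 46956} = - \frac{727406}{46058} = \left(-727406\right) \frac{1}{46058} = - \frac{363703}{23029}$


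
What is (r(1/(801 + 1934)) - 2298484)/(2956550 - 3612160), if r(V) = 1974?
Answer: 229651/65561 ≈ 3.5029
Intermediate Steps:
(r(1/(801 + 1934)) - 2298484)/(2956550 - 3612160) = (1974 - 2298484)/(2956550 - 3612160) = -2296510/(-655610) = -2296510*(-1/655610) = 229651/65561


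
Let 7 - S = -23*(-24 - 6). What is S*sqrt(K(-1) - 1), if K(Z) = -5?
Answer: -683*I*sqrt(6) ≈ -1673.0*I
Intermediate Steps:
S = -683 (S = 7 - (-23)*(-24 - 6) = 7 - (-23)*(-30) = 7 - 1*690 = 7 - 690 = -683)
S*sqrt(K(-1) - 1) = -683*sqrt(-5 - 1) = -683*I*sqrt(6)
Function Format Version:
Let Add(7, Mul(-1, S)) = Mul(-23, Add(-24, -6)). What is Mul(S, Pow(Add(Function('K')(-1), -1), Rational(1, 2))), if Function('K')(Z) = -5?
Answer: Mul(-683, I, Pow(6, Rational(1, 2))) ≈ Mul(-1673.0, I)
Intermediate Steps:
S = -683 (S = Add(7, Mul(-1, Mul(-23, Add(-24, -6)))) = Add(7, Mul(-1, Mul(-23, -30))) = Add(7, Mul(-1, 690)) = Add(7, -690) = -683)
Mul(S, Pow(Add(Function('K')(-1), -1), Rational(1, 2))) = Mul(-683, Pow(Add(-5, -1), Rational(1, 2))) = Mul(-683, Pow(-6, Rational(1, 2))) = Mul(-683, Mul(I, Pow(6, Rational(1, 2)))) = Mul(-683, I, Pow(6, Rational(1, 2)))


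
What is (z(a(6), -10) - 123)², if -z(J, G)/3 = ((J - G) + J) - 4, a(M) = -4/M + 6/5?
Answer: 519841/25 ≈ 20794.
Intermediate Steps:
a(M) = 6/5 - 4/M (a(M) = -4/M + 6*(⅕) = -4/M + 6/5 = 6/5 - 4/M)
z(J, G) = 12 - 6*J + 3*G (z(J, G) = -3*(((J - G) + J) - 4) = -3*((-G + 2*J) - 4) = -3*(-4 - G + 2*J) = 12 - 6*J + 3*G)
(z(a(6), -10) - 123)² = ((12 - 6*(6/5 - 4/6) + 3*(-10)) - 123)² = ((12 - 6*(6/5 - 4*⅙) - 30) - 123)² = ((12 - 6*(6/5 - ⅔) - 30) - 123)² = ((12 - 6*8/15 - 30) - 123)² = ((12 - 16/5 - 30) - 123)² = (-106/5 - 123)² = (-721/5)² = 519841/25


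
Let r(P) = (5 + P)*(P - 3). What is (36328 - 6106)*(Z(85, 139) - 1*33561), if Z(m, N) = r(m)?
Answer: -791242182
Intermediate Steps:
r(P) = (-3 + P)*(5 + P) (r(P) = (5 + P)*(-3 + P) = (-3 + P)*(5 + P))
Z(m, N) = -15 + m² + 2*m
(36328 - 6106)*(Z(85, 139) - 1*33561) = (36328 - 6106)*((-15 + 85² + 2*85) - 1*33561) = 30222*((-15 + 7225 + 170) - 33561) = 30222*(7380 - 33561) = 30222*(-26181) = -791242182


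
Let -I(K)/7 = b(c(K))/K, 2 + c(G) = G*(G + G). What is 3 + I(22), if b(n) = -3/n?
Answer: 3037/1012 ≈ 3.0010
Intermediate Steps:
c(G) = -2 + 2*G² (c(G) = -2 + G*(G + G) = -2 + G*(2*G) = -2 + 2*G²)
I(K) = 21/(K*(-2 + 2*K²)) (I(K) = -7*(-3/(-2 + 2*K²))/K = -(-21)/(K*(-2 + 2*K²)) = 21/(K*(-2 + 2*K²)))
3 + I(22) = 3 + (21/2)/(22*(-1 + 22²)) = 3 + (21/2)*(1/22)/(-1 + 484) = 3 + (21/2)*(1/22)/483 = 3 + (21/2)*(1/22)*(1/483) = 3 + 1/1012 = 3037/1012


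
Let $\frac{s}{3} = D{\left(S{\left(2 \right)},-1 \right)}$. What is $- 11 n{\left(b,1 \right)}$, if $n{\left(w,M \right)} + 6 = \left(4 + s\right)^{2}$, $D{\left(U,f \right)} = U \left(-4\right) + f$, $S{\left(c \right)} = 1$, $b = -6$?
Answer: $-1265$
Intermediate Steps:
$D{\left(U,f \right)} = f - 4 U$ ($D{\left(U,f \right)} = - 4 U + f = f - 4 U$)
$s = -15$ ($s = 3 \left(-1 - 4\right) = 3 \left(-5\right) = -15$)
$n{\left(w,M \right)} = 115$ ($n{\left(w,M \right)} = -6 + \left(4 - 15\right)^{2} = -6 + \left(-11\right)^{2} = -6 + 121 = 115$)
$- 11 n{\left(b,1 \right)} = \left(-11\right) 115 = -1265$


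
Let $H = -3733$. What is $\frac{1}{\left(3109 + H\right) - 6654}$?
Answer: $- \frac{1}{7278} \approx -0.0001374$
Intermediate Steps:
$\frac{1}{\left(3109 + H\right) - 6654} = \frac{1}{\left(3109 - 3733\right) - 6654} = \frac{1}{-624 - 6654} = \frac{1}{-7278} = - \frac{1}{7278}$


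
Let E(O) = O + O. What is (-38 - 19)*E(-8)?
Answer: 912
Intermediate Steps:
E(O) = 2*O
(-38 - 19)*E(-8) = (-38 - 19)*(2*(-8)) = -57*(-16) = 912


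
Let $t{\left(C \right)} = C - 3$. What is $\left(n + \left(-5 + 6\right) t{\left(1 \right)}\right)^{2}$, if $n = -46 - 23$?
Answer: $5041$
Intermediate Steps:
$t{\left(C \right)} = -3 + C$ ($t{\left(C \right)} = C - 3 = -3 + C$)
$n = -69$ ($n = -46 - 23 = -69$)
$\left(n + \left(-5 + 6\right) t{\left(1 \right)}\right)^{2} = \left(-69 + \left(-5 + 6\right) \left(-3 + 1\right)\right)^{2} = \left(-69 + 1 \left(-2\right)\right)^{2} = \left(-69 - 2\right)^{2} = \left(-71\right)^{2} = 5041$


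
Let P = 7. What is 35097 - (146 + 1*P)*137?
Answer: 14136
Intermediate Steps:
35097 - (146 + 1*P)*137 = 35097 - (146 + 1*7)*137 = 35097 - (146 + 7)*137 = 35097 - 153*137 = 35097 - 1*20961 = 35097 - 20961 = 14136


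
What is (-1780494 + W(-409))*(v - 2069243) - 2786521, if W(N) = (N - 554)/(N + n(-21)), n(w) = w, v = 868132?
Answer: 919583144524697/430 ≈ 2.1386e+12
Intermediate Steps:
W(N) = (-554 + N)/(-21 + N) (W(N) = (N - 554)/(N - 21) = (-554 + N)/(-21 + N))
(-1780494 + W(-409))*(v - 2069243) - 2786521 = (-1780494 + (-554 - 409)/(-21 - 409))*(868132 - 2069243) - 2786521 = (-1780494 - 963/(-430))*(-1201111) - 2786521 = (-1780494 - 1/430*(-963))*(-1201111) - 2786521 = (-1780494 + 963/430)*(-1201111) - 2786521 = -765611457/430*(-1201111) - 2786521 = 919584342728727/430 - 2786521 = 919583144524697/430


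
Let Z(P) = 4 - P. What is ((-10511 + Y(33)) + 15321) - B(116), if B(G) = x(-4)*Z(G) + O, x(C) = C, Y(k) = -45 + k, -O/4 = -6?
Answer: 4326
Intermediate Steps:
O = 24 (O = -4*(-6) = 24)
B(G) = 8 + 4*G (B(G) = -4*(4 - G) + 24 = (-16 + 4*G) + 24 = 8 + 4*G)
((-10511 + Y(33)) + 15321) - B(116) = ((-10511 + (-45 + 33)) + 15321) - (8 + 4*116) = ((-10511 - 12) + 15321) - (8 + 464) = (-10523 + 15321) - 1*472 = 4798 - 472 = 4326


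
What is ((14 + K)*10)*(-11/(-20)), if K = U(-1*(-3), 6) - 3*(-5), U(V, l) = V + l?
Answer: 209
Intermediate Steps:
K = 24 (K = (-1*(-3) + 6) - 3*(-5) = (3 + 6) + 15 = 9 + 15 = 24)
((14 + K)*10)*(-11/(-20)) = ((14 + 24)*10)*(-11/(-20)) = (38*10)*(-11*(-1/20)) = 380*(11/20) = 209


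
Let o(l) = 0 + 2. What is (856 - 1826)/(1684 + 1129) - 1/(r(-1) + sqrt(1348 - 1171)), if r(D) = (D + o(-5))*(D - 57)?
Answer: -30188/92423 + sqrt(177)/3187 ≈ -0.32245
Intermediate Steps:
o(l) = 2
r(D) = (-57 + D)*(2 + D) (r(D) = (D + 2)*(D - 57) = (2 + D)*(-57 + D) = (-57 + D)*(2 + D))
(856 - 1826)/(1684 + 1129) - 1/(r(-1) + sqrt(1348 - 1171)) = (856 - 1826)/(1684 + 1129) - 1/((-114 + (-1)**2 - 55*(-1)) + sqrt(1348 - 1171)) = -970/2813 - 1/((-114 + 1 + 55) + sqrt(177)) = -970*1/2813 - 1/(-58 + sqrt(177)) = -10/29 - 1/(-58 + sqrt(177))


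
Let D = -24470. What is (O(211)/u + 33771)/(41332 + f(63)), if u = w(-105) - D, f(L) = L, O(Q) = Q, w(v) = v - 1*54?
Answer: 821006992/1006353845 ≈ 0.81582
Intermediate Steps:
w(v) = -54 + v (w(v) = v - 54 = -54 + v)
u = 24311 (u = (-54 - 105) - 1*(-24470) = -159 + 24470 = 24311)
(O(211)/u + 33771)/(41332 + f(63)) = (211/24311 + 33771)/(41332 + 63) = (211*(1/24311) + 33771)/41395 = (211/24311 + 33771)*(1/41395) = (821006992/24311)*(1/41395) = 821006992/1006353845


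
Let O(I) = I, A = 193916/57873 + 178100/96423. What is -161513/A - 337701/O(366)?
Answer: -6290127350937775/196590418872 ≈ -31996.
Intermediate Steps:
A = 3222793752/620032031 (A = 193916*(1/57873) + 178100*(1/96423) = 193916/57873 + 178100/96423 = 3222793752/620032031 ≈ 5.1978)
-161513/A - 337701/O(366) = -161513/3222793752/620032031 - 337701/366 = -161513*620032031/3222793752 - 337701*1/366 = -100143233422903/3222793752 - 112567/122 = -6290127350937775/196590418872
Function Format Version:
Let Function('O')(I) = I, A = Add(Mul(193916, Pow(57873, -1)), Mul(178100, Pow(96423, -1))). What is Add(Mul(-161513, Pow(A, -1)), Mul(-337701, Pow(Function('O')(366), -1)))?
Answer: Rational(-6290127350937775, 196590418872) ≈ -31996.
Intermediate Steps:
A = Rational(3222793752, 620032031) (A = Add(Mul(193916, Rational(1, 57873)), Mul(178100, Rational(1, 96423))) = Add(Rational(193916, 57873), Rational(178100, 96423)) = Rational(3222793752, 620032031) ≈ 5.1978)
Add(Mul(-161513, Pow(A, -1)), Mul(-337701, Pow(Function('O')(366), -1))) = Add(Mul(-161513, Pow(Rational(3222793752, 620032031), -1)), Mul(-337701, Pow(366, -1))) = Add(Mul(-161513, Rational(620032031, 3222793752)), Mul(-337701, Rational(1, 366))) = Add(Rational(-100143233422903, 3222793752), Rational(-112567, 122)) = Rational(-6290127350937775, 196590418872)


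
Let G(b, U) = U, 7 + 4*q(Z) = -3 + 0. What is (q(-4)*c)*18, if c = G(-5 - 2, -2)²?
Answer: -180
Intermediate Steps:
q(Z) = -5/2 (q(Z) = -7/4 + (-3 + 0)/4 = -7/4 + (¼)*(-3) = -7/4 - ¾ = -5/2)
c = 4 (c = (-2)² = 4)
(q(-4)*c)*18 = -5/2*4*18 = -10*18 = -180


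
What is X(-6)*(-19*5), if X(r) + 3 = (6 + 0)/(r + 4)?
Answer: 570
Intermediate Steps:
X(r) = -3 + 6/(4 + r) (X(r) = -3 + (6 + 0)/(r + 4) = -3 + 6/(4 + r))
X(-6)*(-19*5) = (3*(-2 - 1*(-6))/(4 - 6))*(-19*5) = (3*(-2 + 6)/(-2))*(-95) = (3*(-1/2)*4)*(-95) = -6*(-95) = 570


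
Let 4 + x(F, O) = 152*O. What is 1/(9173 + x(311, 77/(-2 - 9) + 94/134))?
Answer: 67/550179 ≈ 0.00012178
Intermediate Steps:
x(F, O) = -4 + 152*O
1/(9173 + x(311, 77/(-2 - 9) + 94/134)) = 1/(9173 + (-4 + 152*(77/(-2 - 9) + 94/134))) = 1/(9173 + (-4 + 152*(77/(-11) + 94*(1/134)))) = 1/(9173 + (-4 + 152*(77*(-1/11) + 47/67))) = 1/(9173 + (-4 + 152*(-7 + 47/67))) = 1/(9173 + (-4 + 152*(-422/67))) = 1/(9173 + (-4 - 64144/67)) = 1/(9173 - 64412/67) = 1/(550179/67) = 67/550179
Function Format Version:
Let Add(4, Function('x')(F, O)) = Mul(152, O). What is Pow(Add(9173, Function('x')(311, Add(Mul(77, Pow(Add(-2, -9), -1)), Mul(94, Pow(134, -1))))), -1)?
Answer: Rational(67, 550179) ≈ 0.00012178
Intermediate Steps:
Function('x')(F, O) = Add(-4, Mul(152, O))
Pow(Add(9173, Function('x')(311, Add(Mul(77, Pow(Add(-2, -9), -1)), Mul(94, Pow(134, -1))))), -1) = Pow(Add(9173, Add(-4, Mul(152, Add(Mul(77, Pow(Add(-2, -9), -1)), Mul(94, Pow(134, -1)))))), -1) = Pow(Add(9173, Add(-4, Mul(152, Add(Mul(77, Pow(-11, -1)), Mul(94, Rational(1, 134)))))), -1) = Pow(Add(9173, Add(-4, Mul(152, Add(Mul(77, Rational(-1, 11)), Rational(47, 67))))), -1) = Pow(Add(9173, Add(-4, Mul(152, Add(-7, Rational(47, 67))))), -1) = Pow(Add(9173, Add(-4, Mul(152, Rational(-422, 67)))), -1) = Pow(Add(9173, Add(-4, Rational(-64144, 67))), -1) = Pow(Add(9173, Rational(-64412, 67)), -1) = Pow(Rational(550179, 67), -1) = Rational(67, 550179)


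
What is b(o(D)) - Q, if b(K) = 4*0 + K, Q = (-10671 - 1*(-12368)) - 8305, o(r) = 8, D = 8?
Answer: 6616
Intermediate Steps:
Q = -6608 (Q = (-10671 + 12368) - 8305 = 1697 - 8305 = -6608)
b(K) = K (b(K) = 0 + K = K)
b(o(D)) - Q = 8 - 1*(-6608) = 8 + 6608 = 6616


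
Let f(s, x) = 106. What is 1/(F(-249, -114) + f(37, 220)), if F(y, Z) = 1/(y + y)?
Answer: 498/52787 ≈ 0.0094341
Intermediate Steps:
F(y, Z) = 1/(2*y)
1/(F(-249, -114) + f(37, 220)) = 1/((½)/(-249) + 106) = 1/((½)*(-1/249) + 106) = 1/(-1/498 + 106) = 1/(52787/498) = 498/52787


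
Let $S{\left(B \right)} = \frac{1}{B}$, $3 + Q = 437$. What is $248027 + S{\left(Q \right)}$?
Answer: $\frac{107643719}{434} \approx 2.4803 \cdot 10^{5}$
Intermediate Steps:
$Q = 434$ ($Q = -3 + 437 = 434$)
$248027 + S{\left(Q \right)} = 248027 + \frac{1}{434} = \frac{107643719}{434}$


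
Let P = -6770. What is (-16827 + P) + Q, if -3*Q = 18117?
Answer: -29636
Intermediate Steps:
Q = -6039 (Q = -1/3*18117 = -6039)
(-16827 + P) + Q = (-16827 - 6770) - 6039 = -23597 - 6039 = -29636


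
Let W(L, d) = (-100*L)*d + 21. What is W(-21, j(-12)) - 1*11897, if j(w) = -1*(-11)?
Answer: 11224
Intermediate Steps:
j(w) = 11
W(L, d) = 21 - 100*L*d (W(L, d) = -100*L*d + 21 = 21 - 100*L*d)
W(-21, j(-12)) - 1*11897 = (21 - 100*(-21)*11) - 1*11897 = (21 + 23100) - 11897 = 23121 - 11897 = 11224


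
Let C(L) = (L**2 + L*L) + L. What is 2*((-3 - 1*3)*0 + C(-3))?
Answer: 30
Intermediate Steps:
C(L) = L + 2*L**2 (C(L) = (L**2 + L**2) + L = 2*L**2 + L = L + 2*L**2)
2*((-3 - 1*3)*0 + C(-3)) = 2*((-3 - 1*3)*0 - 3*(1 + 2*(-3))) = 2*((-3 - 3)*0 - 3*(1 - 6)) = 2*(-6*0 - 3*(-5)) = 2*(0 + 15) = 2*15 = 30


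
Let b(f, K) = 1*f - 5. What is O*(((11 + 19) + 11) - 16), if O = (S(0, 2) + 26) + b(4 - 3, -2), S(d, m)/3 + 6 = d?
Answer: 100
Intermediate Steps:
S(d, m) = -18 + 3*d
b(f, K) = -5 + f (b(f, K) = f - 5 = -5 + f)
O = 4 (O = ((-18 + 3*0) + 26) + (-5 + (4 - 3)) = ((-18 + 0) + 26) + (-5 + 1) = (-18 + 26) - 4 = 8 - 4 = 4)
O*(((11 + 19) + 11) - 16) = 4*(((11 + 19) + 11) - 16) = 4*((30 + 11) - 16) = 4*(41 - 16) = 4*25 = 100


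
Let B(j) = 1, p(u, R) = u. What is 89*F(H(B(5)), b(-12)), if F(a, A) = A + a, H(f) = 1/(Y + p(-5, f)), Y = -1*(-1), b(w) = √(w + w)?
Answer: -89/4 + 178*I*√6 ≈ -22.25 + 436.01*I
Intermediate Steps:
b(w) = √2*√w (b(w) = √(2*w) = √2*√w)
Y = 1
H(f) = -¼ (H(f) = 1/(1 - 5) = 1/(-4) = -¼)
89*F(H(B(5)), b(-12)) = 89*(√2*√(-12) - ¼) = 89*(√2*(2*I*√3) - ¼) = 89*(2*I*√6 - ¼) = 89*(-¼ + 2*I*√6) = -89/4 + 178*I*√6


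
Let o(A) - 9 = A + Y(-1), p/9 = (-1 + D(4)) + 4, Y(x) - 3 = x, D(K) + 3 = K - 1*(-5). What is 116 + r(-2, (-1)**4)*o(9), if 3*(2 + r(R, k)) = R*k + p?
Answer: 1808/3 ≈ 602.67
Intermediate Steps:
D(K) = 2 + K (D(K) = -3 + (K - 1*(-5)) = -3 + (K + 5) = -3 + (5 + K) = 2 + K)
Y(x) = 3 + x
p = 81 (p = 9*((-1 + (2 + 4)) + 4) = 9*((-1 + 6) + 4) = 9*(5 + 4) = 9*9 = 81)
r(R, k) = 25 + R*k/3 (r(R, k) = -2 + (R*k + 81)/3 = -2 + (81 + R*k)/3 = -2 + (27 + R*k/3) = 25 + R*k/3)
o(A) = 11 + A (o(A) = 9 + (A + (3 - 1)) = 9 + (A + 2) = 9 + (2 + A) = 11 + A)
116 + r(-2, (-1)**4)*o(9) = 116 + (25 + (1/3)*(-2)*(-1)**4)*(11 + 9) = 116 + (25 + (1/3)*(-2)*1)*20 = 116 + (25 - 2/3)*20 = 116 + (73/3)*20 = 116 + 1460/3 = 1808/3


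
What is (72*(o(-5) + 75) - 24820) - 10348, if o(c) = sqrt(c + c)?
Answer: -29768 + 72*I*sqrt(10) ≈ -29768.0 + 227.68*I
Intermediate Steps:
o(c) = sqrt(2)*sqrt(c) (o(c) = sqrt(2*c) = sqrt(2)*sqrt(c))
(72*(o(-5) + 75) - 24820) - 10348 = (72*(sqrt(2)*sqrt(-5) + 75) - 24820) - 10348 = (72*(sqrt(2)*(I*sqrt(5)) + 75) - 24820) - 10348 = (72*(I*sqrt(10) + 75) - 24820) - 10348 = (72*(75 + I*sqrt(10)) - 24820) - 10348 = ((5400 + 72*I*sqrt(10)) - 24820) - 10348 = (-19420 + 72*I*sqrt(10)) - 10348 = -29768 + 72*I*sqrt(10)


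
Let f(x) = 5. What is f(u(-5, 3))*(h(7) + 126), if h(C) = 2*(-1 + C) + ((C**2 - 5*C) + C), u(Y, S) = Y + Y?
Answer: 795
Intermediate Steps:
u(Y, S) = 2*Y
h(C) = -2 + C**2 - 2*C (h(C) = (-2 + 2*C) + (C**2 - 4*C) = -2 + C**2 - 2*C)
f(u(-5, 3))*(h(7) + 126) = 5*((-2 + 7**2 - 2*7) + 126) = 5*((-2 + 49 - 14) + 126) = 5*(33 + 126) = 5*159 = 795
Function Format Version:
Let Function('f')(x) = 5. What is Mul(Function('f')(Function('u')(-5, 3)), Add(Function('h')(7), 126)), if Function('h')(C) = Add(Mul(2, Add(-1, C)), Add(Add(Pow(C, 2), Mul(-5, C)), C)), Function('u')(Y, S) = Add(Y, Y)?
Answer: 795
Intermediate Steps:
Function('u')(Y, S) = Mul(2, Y)
Function('h')(C) = Add(-2, Pow(C, 2), Mul(-2, C)) (Function('h')(C) = Add(Add(-2, Mul(2, C)), Add(Pow(C, 2), Mul(-4, C))) = Add(-2, Pow(C, 2), Mul(-2, C)))
Mul(Function('f')(Function('u')(-5, 3)), Add(Function('h')(7), 126)) = Mul(5, Add(Add(-2, Pow(7, 2), Mul(-2, 7)), 126)) = Mul(5, Add(Add(-2, 49, -14), 126)) = Mul(5, Add(33, 126)) = Mul(5, 159) = 795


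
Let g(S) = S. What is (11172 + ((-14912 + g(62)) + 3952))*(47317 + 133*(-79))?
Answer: 10085940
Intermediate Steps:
(11172 + ((-14912 + g(62)) + 3952))*(47317 + 133*(-79)) = (11172 + ((-14912 + 62) + 3952))*(47317 + 133*(-79)) = (11172 + (-14850 + 3952))*(47317 - 10507) = (11172 - 10898)*36810 = 274*36810 = 10085940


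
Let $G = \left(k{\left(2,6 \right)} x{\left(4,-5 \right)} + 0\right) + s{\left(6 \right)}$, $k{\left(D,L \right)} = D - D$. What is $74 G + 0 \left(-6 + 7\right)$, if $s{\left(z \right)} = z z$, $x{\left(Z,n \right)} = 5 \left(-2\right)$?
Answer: $2664$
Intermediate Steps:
$x{\left(Z,n \right)} = -10$
$k{\left(D,L \right)} = 0$
$s{\left(z \right)} = z^{2}$
$G = 36$ ($G = \left(0 \left(-10\right) + 0\right) + 6^{2} = \left(0 + 0\right) + 36 = 0 + 36 = 36$)
$74 G + 0 \left(-6 + 7\right) = 74 \cdot 36 + 0 \left(-6 + 7\right) = 2664 + 0 \cdot 1 = 2664 + 0 = 2664$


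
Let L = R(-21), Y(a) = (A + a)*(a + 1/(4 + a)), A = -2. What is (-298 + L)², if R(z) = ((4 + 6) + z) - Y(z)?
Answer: 181899169/289 ≈ 6.2941e+5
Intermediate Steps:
Y(a) = (-2 + a)*(a + 1/(4 + a))
R(z) = 10 + z - (-2 + z³ - 7*z + 2*z²)/(4 + z) (R(z) = ((4 + 6) + z) - (-2 + z³ - 7*z + 2*z²)/(4 + z) = (10 + z) - (-2 + z³ - 7*z + 2*z²)/(4 + z) = 10 + z - (-2 + z³ - 7*z + 2*z²)/(4 + z))
L = -8421/17 (L = (42 - 1*(-21)² - 1*(-21)³ + 21*(-21))/(4 - 21) = (42 - 1*441 - 1*(-9261) - 441)/(-17) = -(42 - 441 + 9261 - 441)/17 = -1/17*8421 = -8421/17 ≈ -495.35)
(-298 + L)² = (-298 - 8421/17)² = (-13487/17)² = 181899169/289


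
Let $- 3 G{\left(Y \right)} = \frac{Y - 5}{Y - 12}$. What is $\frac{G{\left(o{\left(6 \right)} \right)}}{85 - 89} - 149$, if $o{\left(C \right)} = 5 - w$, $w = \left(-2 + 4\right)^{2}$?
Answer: $- \frac{4916}{33} \approx -148.97$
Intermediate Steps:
$w = 4$ ($w = 2^{2} = 4$)
$o{\left(C \right)} = 1$ ($o{\left(C \right)} = 5 - 4 = 1$)
$G{\left(Y \right)} = - \frac{-5 + Y}{3 \left(-12 + Y\right)}$ ($G{\left(Y \right)} = - \frac{\left(Y - 5\right) \frac{1}{Y - 12}}{3} = - \frac{\left(-5 + Y\right) \frac{1}{-12 + Y}}{3} = - \frac{\frac{1}{-12 + Y} \left(-5 + Y\right)}{3} = - \frac{-5 + Y}{3 \left(-12 + Y\right)}$)
$\frac{G{\left(o{\left(6 \right)} \right)}}{85 - 89} - 149 = \frac{\frac{1}{3} \frac{1}{-12 + 1} \left(5 - 1\right)}{85 - 89} - 149 = \frac{\frac{1}{3} \frac{1}{-11} \left(5 - 1\right)}{-4} - 149 = - \frac{\frac{1}{3} \left(- \frac{1}{11}\right) 4}{4} - 149 = \left(- \frac{1}{4}\right) \left(- \frac{4}{33}\right) - 149 = \frac{1}{33} - 149 = - \frac{4916}{33}$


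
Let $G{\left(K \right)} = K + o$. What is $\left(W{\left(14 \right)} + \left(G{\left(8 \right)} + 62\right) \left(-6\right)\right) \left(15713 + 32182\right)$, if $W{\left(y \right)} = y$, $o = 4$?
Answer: $-20594850$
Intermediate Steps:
$G{\left(K \right)} = 4 + K$ ($G{\left(K \right)} = K + 4 = 4 + K$)
$\left(W{\left(14 \right)} + \left(G{\left(8 \right)} + 62\right) \left(-6\right)\right) \left(15713 + 32182\right) = \left(14 + \left(\left(4 + 8\right) + 62\right) \left(-6\right)\right) \left(15713 + 32182\right) = \left(14 + \left(12 + 62\right) \left(-6\right)\right) 47895 = \left(14 + 74 \left(-6\right)\right) 47895 = \left(14 - 444\right) 47895 = \left(-430\right) 47895 = -20594850$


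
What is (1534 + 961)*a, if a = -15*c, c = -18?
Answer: 673650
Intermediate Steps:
a = 270 (a = -15*(-18) = 270)
(1534 + 961)*a = (1534 + 961)*270 = 2495*270 = 673650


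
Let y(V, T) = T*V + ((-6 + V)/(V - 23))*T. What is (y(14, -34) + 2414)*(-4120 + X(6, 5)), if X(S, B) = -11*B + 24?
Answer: -73530814/9 ≈ -8.1701e+6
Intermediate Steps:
X(S, B) = 24 - 11*B
y(V, T) = T*V + T*(-6 + V)/(-23 + V) (y(V, T) = T*V + ((-6 + V)/(-23 + V))*T = T*V + T*(-6 + V)/(-23 + V))
(y(14, -34) + 2414)*(-4120 + X(6, 5)) = (-34*(-6 + 14² - 22*14)/(-23 + 14) + 2414)*(-4120 + (24 - 11*5)) = (-34*(-6 + 196 - 308)/(-9) + 2414)*(-4120 + (24 - 55)) = (-34*(-⅑)*(-118) + 2414)*(-4120 - 31) = (-4012/9 + 2414)*(-4151) = (17714/9)*(-4151) = -73530814/9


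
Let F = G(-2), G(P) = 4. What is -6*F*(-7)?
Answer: 168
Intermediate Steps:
F = 4
-6*F*(-7) = -6*4*(-7) = -24*(-7) = 168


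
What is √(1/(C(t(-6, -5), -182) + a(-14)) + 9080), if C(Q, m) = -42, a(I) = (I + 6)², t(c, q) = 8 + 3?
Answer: √4394742/22 ≈ 95.289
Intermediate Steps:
t(c, q) = 11
a(I) = (6 + I)²
√(1/(C(t(-6, -5), -182) + a(-14)) + 9080) = √(1/(-42 + (6 - 14)²) + 9080) = √(1/(-42 + (-8)²) + 9080) = √(1/(-42 + 64) + 9080) = √(1/22 + 9080) = √(199761/22) = √4394742/22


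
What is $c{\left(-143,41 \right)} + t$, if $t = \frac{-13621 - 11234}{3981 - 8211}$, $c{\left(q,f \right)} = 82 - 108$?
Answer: $- \frac{5675}{282} \approx -20.124$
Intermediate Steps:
$c{\left(q,f \right)} = -26$
$t = \frac{1657}{282}$ ($t = - \frac{24855}{-4230} = \left(-24855\right) \left(- \frac{1}{4230}\right) = \frac{1657}{282} \approx 5.8759$)
$c{\left(-143,41 \right)} + t = -26 + \frac{1657}{282} = - \frac{5675}{282}$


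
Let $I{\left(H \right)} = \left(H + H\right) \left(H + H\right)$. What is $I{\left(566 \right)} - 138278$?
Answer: $1143146$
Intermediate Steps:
$I{\left(H \right)} = 4 H^{2}$ ($I{\left(H \right)} = 2 H 2 H = 4 H^{2}$)
$I{\left(566 \right)} - 138278 = 4 \cdot 566^{2} - 138278 = 4 \cdot 320356 - 138278 = 1281424 - 138278 = 1143146$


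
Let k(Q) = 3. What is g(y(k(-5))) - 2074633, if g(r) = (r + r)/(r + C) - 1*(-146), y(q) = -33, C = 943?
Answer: -943891618/455 ≈ -2.0745e+6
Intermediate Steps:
g(r) = 146 + 2*r/(943 + r) (g(r) = (r + r)/(r + 943) - 1*(-146) = (2*r)/(943 + r) + 146 = 2*r/(943 + r) + 146 = 146 + 2*r/(943 + r))
g(y(k(-5))) - 2074633 = 2*(68839 + 74*(-33))/(943 - 33) - 2074633 = 2*(68839 - 2442)/910 - 2074633 = 2*(1/910)*66397 - 2074633 = 66397/455 - 2074633 = -943891618/455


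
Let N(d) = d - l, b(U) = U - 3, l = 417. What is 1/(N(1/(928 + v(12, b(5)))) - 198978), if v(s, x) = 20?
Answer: -948/189026459 ≈ -5.0152e-6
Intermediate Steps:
b(U) = -3 + U
N(d) = -417 + d (N(d) = d - 1*417 = d - 417 = -417 + d)
1/(N(1/(928 + v(12, b(5)))) - 198978) = 1/((-417 + 1/(928 + 20)) - 198978) = 1/((-417 + 1/948) - 198978) = 1/(-395315/948 - 198978) = 1/(-189026459/948) = -948/189026459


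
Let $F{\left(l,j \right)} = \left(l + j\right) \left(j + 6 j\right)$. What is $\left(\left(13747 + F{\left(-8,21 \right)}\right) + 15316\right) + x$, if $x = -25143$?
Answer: $5831$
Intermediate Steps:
$F{\left(l,j \right)} = 7 j \left(j + l\right)$ ($F{\left(l,j \right)} = \left(j + l\right) 7 j = 7 j \left(j + l\right)$)
$\left(\left(13747 + F{\left(-8,21 \right)}\right) + 15316\right) + x = \left(\left(13747 + 7 \cdot 21 \left(21 - 8\right)\right) + 15316\right) - 25143 = \left(\left(13747 + 7 \cdot 21 \cdot 13\right) + 15316\right) - 25143 = \left(\left(13747 + 1911\right) + 15316\right) - 25143 = \left(15658 + 15316\right) - 25143 = 30974 - 25143 = 5831$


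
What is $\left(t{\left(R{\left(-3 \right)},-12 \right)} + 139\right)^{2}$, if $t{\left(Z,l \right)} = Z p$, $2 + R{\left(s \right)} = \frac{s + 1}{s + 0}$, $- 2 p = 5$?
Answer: $\frac{182329}{9} \approx 20259.0$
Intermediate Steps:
$p = - \frac{5}{2}$ ($p = \left(- \frac{1}{2}\right) 5 = - \frac{5}{2} \approx -2.5$)
$R{\left(s \right)} = -2 + \frac{1 + s}{s}$ ($R{\left(s \right)} = -2 + \frac{s + 1}{s + 0} = -2 + \frac{1 + s}{s}$)
$t{\left(Z,l \right)} = - \frac{5 Z}{2}$ ($t{\left(Z,l \right)} = Z \left(- \frac{5}{2}\right) = - \frac{5 Z}{2}$)
$\left(t{\left(R{\left(-3 \right)},-12 \right)} + 139\right)^{2} = \left(- \frac{5 \frac{1 - -3}{-3}}{2} + 139\right)^{2} = \left(- \frac{5 \left(- \frac{1 + 3}{3}\right)}{2} + 139\right)^{2} = \left(- \frac{5 \left(\left(- \frac{1}{3}\right) 4\right)}{2} + 139\right)^{2} = \left(\left(- \frac{5}{2}\right) \left(- \frac{4}{3}\right) + 139\right)^{2} = \left(\frac{10}{3} + 139\right)^{2} = \left(\frac{427}{3}\right)^{2} = \frac{182329}{9}$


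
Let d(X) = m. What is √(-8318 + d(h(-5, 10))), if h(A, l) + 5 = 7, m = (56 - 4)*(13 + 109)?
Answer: I*√1974 ≈ 44.43*I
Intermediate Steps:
m = 6344 (m = 52*122 = 6344)
h(A, l) = 2 (h(A, l) = -5 + 7 = 2)
d(X) = 6344
√(-8318 + d(h(-5, 10))) = √(-8318 + 6344) = √(-1974) = I*√1974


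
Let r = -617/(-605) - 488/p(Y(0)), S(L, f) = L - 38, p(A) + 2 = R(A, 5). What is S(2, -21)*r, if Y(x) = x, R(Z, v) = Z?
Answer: -5336532/605 ≈ -8820.7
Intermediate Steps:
p(A) = -2 + A
S(L, f) = -38 + L
r = 148237/605 (r = -617/(-605) - 488/(-2 + 0) = -617*(-1/605) - 488/(-2) = 617/605 - 488*(-½) = 617/605 + 244 = 148237/605 ≈ 245.02)
S(2, -21)*r = (-38 + 2)*(148237/605) = -36*148237/605 = -5336532/605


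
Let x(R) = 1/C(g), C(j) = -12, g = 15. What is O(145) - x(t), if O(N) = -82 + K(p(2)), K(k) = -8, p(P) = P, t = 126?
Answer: -1079/12 ≈ -89.917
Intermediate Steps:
O(N) = -90 (O(N) = -82 - 8 = -90)
x(R) = -1/12 (x(R) = 1/(-12) = -1/12)
O(145) - x(t) = -90 - 1*(-1/12) = -90 + 1/12 = -1079/12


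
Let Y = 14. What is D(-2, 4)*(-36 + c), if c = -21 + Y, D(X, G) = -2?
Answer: 86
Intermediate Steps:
c = -7 (c = -21 + 14 = -7)
D(-2, 4)*(-36 + c) = -2*(-36 - 7) = -2*(-43) = 86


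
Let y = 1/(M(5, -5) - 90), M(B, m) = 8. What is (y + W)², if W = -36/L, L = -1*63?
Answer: 103041/329476 ≈ 0.31274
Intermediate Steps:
L = -63
y = -1/82 (y = 1/(8 - 90) = 1/(-82) = -1/82 ≈ -0.012195)
W = 4/7 (W = -36/(-63) = -36*(-1/63) = 4/7 ≈ 0.57143)
(y + W)² = (-1/82 + 4/7)² = (321/574)² = 103041/329476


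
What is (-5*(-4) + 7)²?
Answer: 729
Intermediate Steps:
(-5*(-4) + 7)² = (20 + 7)² = 27² = 729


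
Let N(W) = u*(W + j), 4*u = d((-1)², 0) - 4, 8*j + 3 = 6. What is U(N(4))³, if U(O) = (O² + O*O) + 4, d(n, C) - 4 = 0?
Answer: 64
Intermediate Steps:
j = 3/8 (j = -3/8 + (⅛)*6 = -3/8 + ¾ = 3/8 ≈ 0.37500)
d(n, C) = 4 (d(n, C) = 4 + 0 = 4)
u = 0 (u = (4 - 4)/4 = (¼)*0 = 0)
N(W) = 0 (N(W) = 0*(W + 3/8) = 0*(3/8 + W) = 0)
U(O) = 4 + 2*O² (U(O) = (O² + O²) + 4 = 2*O² + 4 = 4 + 2*O²)
U(N(4))³ = (4 + 2*0²)³ = (4 + 2*0)³ = (4 + 0)³ = 4³ = 64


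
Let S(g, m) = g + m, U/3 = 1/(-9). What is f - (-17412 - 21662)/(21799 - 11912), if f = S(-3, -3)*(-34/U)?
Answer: -6011770/9887 ≈ -608.05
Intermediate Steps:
U = -⅓ (U = 3/(-9) = 3*(-⅑) = -⅓ ≈ -0.33333)
f = -612 (f = (-3 - 3)*(-34/(-⅓)) = -(-204)*(-3) = -6*102 = -612)
f - (-17412 - 21662)/(21799 - 11912) = -612 - (-17412 - 21662)/(21799 - 11912) = -612 - (-39074)/9887 = -612 - 1*(-39074/9887) = -612 + 39074/9887 = -6011770/9887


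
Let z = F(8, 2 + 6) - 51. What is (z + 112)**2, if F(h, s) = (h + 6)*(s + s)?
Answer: 81225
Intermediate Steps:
F(h, s) = 2*s*(6 + h) (F(h, s) = (6 + h)*(2*s) = 2*s*(6 + h))
z = 173 (z = 2*(2 + 6)*(6 + 8) - 51 = 2*8*14 - 51 = 224 - 51 = 173)
(z + 112)**2 = (173 + 112)**2 = 285**2 = 81225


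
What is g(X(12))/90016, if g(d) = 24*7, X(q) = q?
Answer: 21/11252 ≈ 0.0018663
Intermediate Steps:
g(d) = 168
g(X(12))/90016 = 168/90016 = 168*(1/90016) = 21/11252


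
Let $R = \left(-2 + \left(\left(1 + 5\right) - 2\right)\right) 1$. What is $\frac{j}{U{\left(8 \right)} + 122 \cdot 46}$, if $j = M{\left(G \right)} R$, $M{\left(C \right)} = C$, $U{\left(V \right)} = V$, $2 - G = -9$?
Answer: $\frac{11}{2810} \approx 0.0039146$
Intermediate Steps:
$G = 11$ ($G = 2 - -9 = 2 + 9 = 11$)
$R = 2$ ($R = \left(-2 + \left(6 - 2\right)\right) 1 = \left(-2 + 4\right) 1 = 2 \cdot 1 = 2$)
$j = 22$ ($j = 11 \cdot 2 = 22$)
$\frac{j}{U{\left(8 \right)} + 122 \cdot 46} = \frac{22}{8 + 122 \cdot 46} = \frac{22}{8 + 5612} = \frac{22}{5620} = 22 \cdot \frac{1}{5620} = \frac{11}{2810}$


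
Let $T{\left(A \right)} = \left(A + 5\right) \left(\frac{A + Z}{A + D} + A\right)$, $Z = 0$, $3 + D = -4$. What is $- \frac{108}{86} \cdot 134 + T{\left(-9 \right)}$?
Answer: $- \frac{23139}{172} \approx -134.53$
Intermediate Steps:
$D = -7$ ($D = -3 - 4 = -7$)
$T{\left(A \right)} = \left(5 + A\right) \left(A + \frac{A}{-7 + A}\right)$ ($T{\left(A \right)} = \left(A + 5\right) \left(\frac{A + 0}{A - 7} + A\right) = \left(5 + A\right) \left(\frac{A}{-7 + A} + A\right) = \left(5 + A\right) \left(A + \frac{A}{-7 + A}\right)$)
$- \frac{108}{86} \cdot 134 + T{\left(-9 \right)} = - \frac{108}{86} \cdot 134 - \frac{9 \left(-30 + \left(-9\right)^{2} - -9\right)}{-7 - 9} = \left(-108\right) \frac{1}{86} \cdot 134 - \frac{9 \left(-30 + 81 + 9\right)}{-16} = \left(- \frac{54}{43}\right) 134 - \left(- \frac{9}{16}\right) 60 = - \frac{7236}{43} + \frac{135}{4} = - \frac{23139}{172}$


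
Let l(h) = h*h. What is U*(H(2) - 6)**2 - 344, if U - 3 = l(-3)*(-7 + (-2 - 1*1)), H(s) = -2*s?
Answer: -9044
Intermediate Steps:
l(h) = h**2
U = -87 (U = 3 + (-3)**2*(-7 + (-2 - 1*1)) = 3 + 9*(-7 + (-2 - 1)) = 3 + 9*(-7 - 3) = 3 + 9*(-10) = 3 - 90 = -87)
U*(H(2) - 6)**2 - 344 = -87*(-2*2 - 6)**2 - 344 = -87*(-4 - 6)**2 - 344 = -87*(-10)**2 - 344 = -87*100 - 344 = -8700 - 344 = -9044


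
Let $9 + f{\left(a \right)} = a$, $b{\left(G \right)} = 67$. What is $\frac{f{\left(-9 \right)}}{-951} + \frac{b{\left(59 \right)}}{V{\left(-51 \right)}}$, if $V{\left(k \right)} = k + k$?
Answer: $- \frac{20627}{32334} \approx -0.63794$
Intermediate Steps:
$V{\left(k \right)} = 2 k$
$f{\left(a \right)} = -9 + a$
$\frac{f{\left(-9 \right)}}{-951} + \frac{b{\left(59 \right)}}{V{\left(-51 \right)}} = \frac{-9 - 9}{-951} + \frac{67}{2 \left(-51\right)} = \left(-18\right) \left(- \frac{1}{951}\right) + \frac{67}{-102} = \frac{6}{317} + 67 \left(- \frac{1}{102}\right) = \frac{6}{317} - \frac{67}{102} = - \frac{20627}{32334}$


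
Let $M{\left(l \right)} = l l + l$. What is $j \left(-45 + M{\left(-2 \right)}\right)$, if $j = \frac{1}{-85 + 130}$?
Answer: $- \frac{43}{45} \approx -0.95556$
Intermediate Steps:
$j = \frac{1}{45} \approx 0.022222$
$M{\left(l \right)} = l + l^{2}$ ($M{\left(l \right)} = l^{2} + l = l + l^{2}$)
$j \left(-45 + M{\left(-2 \right)}\right) = \frac{-45 - 2 \left(1 - 2\right)}{45} = \frac{-45 - -2}{45} = \frac{-45 + 2}{45} = \frac{1}{45} \left(-43\right) = - \frac{43}{45}$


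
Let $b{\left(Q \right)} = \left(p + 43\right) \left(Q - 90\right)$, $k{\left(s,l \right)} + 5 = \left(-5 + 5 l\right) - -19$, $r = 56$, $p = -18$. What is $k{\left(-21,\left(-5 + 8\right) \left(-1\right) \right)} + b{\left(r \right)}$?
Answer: $-856$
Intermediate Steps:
$k{\left(s,l \right)} = 9 + 5 l$ ($k{\left(s,l \right)} = -5 + \left(\left(-5 + 5 l\right) - -19\right) = -5 + \left(\left(-5 + 5 l\right) + 19\right) = -5 + \left(14 + 5 l\right) = 9 + 5 l$)
$b{\left(Q \right)} = -2250 + 25 Q$ ($b{\left(Q \right)} = \left(-18 + 43\right) \left(Q - 90\right) = 25 \left(-90 + Q\right) = -2250 + 25 Q$)
$k{\left(-21,\left(-5 + 8\right) \left(-1\right) \right)} + b{\left(r \right)} = \left(9 + 5 \left(-5 + 8\right) \left(-1\right)\right) + \left(-2250 + 25 \cdot 56\right) = \left(9 + 5 \cdot 3 \left(-1\right)\right) + \left(-2250 + 1400\right) = \left(9 + 5 \left(-3\right)\right) - 850 = \left(9 - 15\right) - 850 = -6 - 850 = -856$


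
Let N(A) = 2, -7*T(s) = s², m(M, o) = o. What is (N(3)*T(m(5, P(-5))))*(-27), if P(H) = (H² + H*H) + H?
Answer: 109350/7 ≈ 15621.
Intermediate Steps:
P(H) = H + 2*H² (P(H) = (H² + H²) + H = 2*H² + H = H + 2*H²)
T(s) = -s²/7
(N(3)*T(m(5, P(-5))))*(-27) = (2*(-25*(1 + 2*(-5))²/7))*(-27) = (2*(-25*(1 - 10)²/7))*(-27) = (2*(-(-5*(-9))²/7))*(-27) = (2*(-⅐*45²))*(-27) = (2*(-⅐*2025))*(-27) = (2*(-2025/7))*(-27) = -4050/7*(-27) = 109350/7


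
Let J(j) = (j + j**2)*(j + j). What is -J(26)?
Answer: -36504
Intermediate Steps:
J(j) = 2*j*(j + j**2) (J(j) = (j + j**2)*(2*j) = 2*j*(j + j**2))
-J(26) = -2*26**2*(1 + 26) = -2*676*27 = -1*36504 = -36504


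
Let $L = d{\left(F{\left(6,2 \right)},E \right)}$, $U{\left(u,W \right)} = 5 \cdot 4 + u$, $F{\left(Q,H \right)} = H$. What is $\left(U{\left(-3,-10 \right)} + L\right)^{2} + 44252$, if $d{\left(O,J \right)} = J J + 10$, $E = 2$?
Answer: $45213$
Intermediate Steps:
$d{\left(O,J \right)} = 10 + J^{2}$ ($d{\left(O,J \right)} = J^{2} + 10 = 10 + J^{2}$)
$U{\left(u,W \right)} = 20 + u$
$L = 14$ ($L = 10 + 2^{2} = 10 + 4 = 14$)
$\left(U{\left(-3,-10 \right)} + L\right)^{2} + 44252 = \left(\left(20 - 3\right) + 14\right)^{2} + 44252 = \left(17 + 14\right)^{2} + 44252 = 31^{2} + 44252 = 961 + 44252 = 45213$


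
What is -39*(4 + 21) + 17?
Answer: -958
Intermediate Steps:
-39*(4 + 21) + 17 = -39*25 + 17 = -975 + 17 = -958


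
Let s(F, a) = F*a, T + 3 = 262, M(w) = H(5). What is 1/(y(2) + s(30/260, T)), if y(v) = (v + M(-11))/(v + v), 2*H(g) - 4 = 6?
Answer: 52/1645 ≈ 0.031611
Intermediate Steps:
H(g) = 5 (H(g) = 2 + (½)*6 = 2 + 3 = 5)
M(w) = 5
T = 259 (T = -3 + 262 = 259)
y(v) = (5 + v)/(2*v) (y(v) = (v + 5)/(v + v) = (5 + v)/((2*v)) = (5 + v)*(1/(2*v)) = (5 + v)/(2*v))
1/(y(2) + s(30/260, T)) = 1/((½)*(5 + 2)/2 + (30/260)*259) = 1/((½)*(½)*7 + (30*(1/260))*259) = 1/(7/4 + (3/26)*259) = 1/(7/4 + 777/26) = 1/(1645/52) = 52/1645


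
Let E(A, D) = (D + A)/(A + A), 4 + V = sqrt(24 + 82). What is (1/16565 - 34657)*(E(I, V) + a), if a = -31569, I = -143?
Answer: 2591625219211374/2368795 + 287046602*sqrt(106)/2368795 ≈ 1.0941e+9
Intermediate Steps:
V = -4 + sqrt(106) (V = -4 + sqrt(24 + 82) = -4 + sqrt(106) ≈ 6.2956)
E(A, D) = (A + D)/(2*A) (E(A, D) = (A + D)/((2*A)) = (A + D)*(1/(2*A)) = (A + D)/(2*A))
(1/16565 - 34657)*(E(I, V) + a) = (1/16565 - 34657)*((1/2)*(-143 + (-4 + sqrt(106)))/(-143) - 31569) = (1/16565 - 34657)*((1/2)*(-1/143)*(-147 + sqrt(106)) - 31569) = -574093204*((147/286 - sqrt(106)/286) - 31569)/16565 = -574093204*(-9028587/286 - sqrt(106)/286)/16565 = 2591625219211374/2368795 + 287046602*sqrt(106)/2368795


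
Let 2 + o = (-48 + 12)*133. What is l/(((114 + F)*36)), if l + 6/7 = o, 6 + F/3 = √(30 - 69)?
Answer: -268288/200907 + 8384*I*√39/200907 ≈ -1.3354 + 0.26061*I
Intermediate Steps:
F = -18 + 3*I*√39 (F = -18 + 3*√(30 - 69) = -18 + 3*√(-39) = -18 + 3*(I*√39) = -18 + 3*I*√39 ≈ -18.0 + 18.735*I)
o = -4790 (o = -2 + (-48 + 12)*133 = -2 - 36*133 = -2 - 4788 = -4790)
l = -33536/7 (l = -6/7 - 4790 = -33536/7 ≈ -4790.9)
l/(((114 + F)*36)) = -33536*1/(36*(114 + (-18 + 3*I*√39)))/7 = -33536*1/(36*(96 + 3*I*√39))/7 = -33536/(7*(3456 + 108*I*√39))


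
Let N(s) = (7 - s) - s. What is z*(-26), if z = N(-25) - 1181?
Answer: 29224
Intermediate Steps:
N(s) = 7 - 2*s
z = -1124 (z = (7 - 2*(-25)) - 1181 = (7 + 50) - 1181 = 57 - 1181 = -1124)
z*(-26) = -1124*(-26) = 29224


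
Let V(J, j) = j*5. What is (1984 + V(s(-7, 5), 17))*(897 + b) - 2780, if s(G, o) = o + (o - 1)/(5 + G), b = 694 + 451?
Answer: 4222118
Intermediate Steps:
b = 1145
s(G, o) = o + (-1 + o)/(5 + G)
V(J, j) = 5*j
(1984 + V(s(-7, 5), 17))*(897 + b) - 2780 = (1984 + 5*17)*(897 + 1145) - 2780 = (1984 + 85)*2042 - 2780 = 2069*2042 - 2780 = 4224898 - 2780 = 4222118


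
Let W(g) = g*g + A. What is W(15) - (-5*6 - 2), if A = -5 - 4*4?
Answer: 236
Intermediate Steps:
A = -21 (A = -5 - 16 = -21)
W(g) = -21 + g² (W(g) = g*g - 21 = g² - 21 = -21 + g²)
W(15) - (-5*6 - 2) = (-21 + 15²) - (-5*6 - 2) = (-21 + 225) - (-30 - 2) = 204 - 1*(-32) = 204 + 32 = 236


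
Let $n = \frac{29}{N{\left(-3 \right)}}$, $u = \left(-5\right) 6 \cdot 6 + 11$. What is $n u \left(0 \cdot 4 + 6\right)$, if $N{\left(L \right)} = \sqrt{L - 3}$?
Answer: $4901 i \sqrt{6} \approx 12005.0 i$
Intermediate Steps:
$N{\left(L \right)} = \sqrt{-3 + L}$
$u = -169$ ($u = \left(-30\right) 6 + 11 = -180 + 11 = -169$)
$n = - \frac{29 i \sqrt{6}}{6}$ ($n = \frac{29}{\sqrt{-3 - 3}} = \frac{29}{\sqrt{-6}} = \frac{29}{i \sqrt{6}} = 29 \left(- \frac{i \sqrt{6}}{6}\right) = - \frac{29 i \sqrt{6}}{6} \approx - 11.839 i$)
$n u \left(0 \cdot 4 + 6\right) = - \frac{29 i \sqrt{6}}{6} \left(-169\right) \left(0 \cdot 4 + 6\right) = \frac{4901 i \sqrt{6}}{6} \left(0 + 6\right) = \frac{4901 i \sqrt{6}}{6} \cdot 6 = 4901 i \sqrt{6}$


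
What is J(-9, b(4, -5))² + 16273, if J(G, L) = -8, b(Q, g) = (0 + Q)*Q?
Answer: 16337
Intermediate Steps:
b(Q, g) = Q² (b(Q, g) = Q*Q = Q²)
J(-9, b(4, -5))² + 16273 = (-8)² + 16273 = 64 + 16273 = 16337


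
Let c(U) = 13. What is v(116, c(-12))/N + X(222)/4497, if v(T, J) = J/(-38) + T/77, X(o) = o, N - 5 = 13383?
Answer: 2903930405/58720758712 ≈ 0.049453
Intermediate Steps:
N = 13388 (N = 5 + 13383 = 13388)
v(T, J) = -J/38 + T/77 (v(T, J) = J*(-1/38) + T*(1/77) = -J/38 + T/77)
v(116, c(-12))/N + X(222)/4497 = (-1/38*13 + (1/77)*116)/13388 + 222/4497 = (-13/38 + 116/77)*(1/13388) + 222*(1/4497) = (3407/2926)*(1/13388) + 74/1499 = 3407/39173288 + 74/1499 = 2903930405/58720758712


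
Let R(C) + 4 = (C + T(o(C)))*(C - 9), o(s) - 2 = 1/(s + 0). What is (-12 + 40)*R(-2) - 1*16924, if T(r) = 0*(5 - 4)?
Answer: -16420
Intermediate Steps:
o(s) = 2 + 1/s (o(s) = 2 + 1/(s + 0) = 2 + 1/s)
T(r) = 0 (T(r) = 0*1 = 0)
R(C) = -4 + C*(-9 + C) (R(C) = -4 + (C + 0)*(C - 9) = -4 + C*(-9 + C))
(-12 + 40)*R(-2) - 1*16924 = (-12 + 40)*(-4 + (-2)² - 9*(-2)) - 1*16924 = 28*(-4 + 4 + 18) - 16924 = 28*18 - 16924 = 504 - 16924 = -16420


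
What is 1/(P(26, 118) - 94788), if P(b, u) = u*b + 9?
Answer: -1/91711 ≈ -1.0904e-5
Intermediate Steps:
P(b, u) = 9 + b*u (P(b, u) = b*u + 9 = 9 + b*u)
1/(P(26, 118) - 94788) = 1/((9 + 26*118) - 94788) = 1/((9 + 3068) - 94788) = 1/(3077 - 94788) = 1/(-91711) = -1/91711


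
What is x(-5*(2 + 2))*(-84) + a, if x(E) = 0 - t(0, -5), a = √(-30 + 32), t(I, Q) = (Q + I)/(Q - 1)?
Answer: 70 + √2 ≈ 71.414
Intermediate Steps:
t(I, Q) = (I + Q)/(-1 + Q)
a = √2 ≈ 1.4142
x(E) = -⅚ (x(E) = 0 - (0 - 5)/(-1 - 5) = 0 - (-5)/(-6) = 0 - (-1)*(-5)/6 = 0 - 1*⅚ = 0 - ⅚ = -⅚)
x(-5*(2 + 2))*(-84) + a = -⅚*(-84) + √2 = 70 + √2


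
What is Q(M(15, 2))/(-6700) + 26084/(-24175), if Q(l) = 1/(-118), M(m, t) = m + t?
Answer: -824879449/764510200 ≈ -1.0790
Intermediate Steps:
Q(l) = -1/118
Q(M(15, 2))/(-6700) + 26084/(-24175) = -1/118/(-6700) + 26084/(-24175) = -1/118*(-1/6700) + 26084*(-1/24175) = 1/790600 - 26084/24175 = -824879449/764510200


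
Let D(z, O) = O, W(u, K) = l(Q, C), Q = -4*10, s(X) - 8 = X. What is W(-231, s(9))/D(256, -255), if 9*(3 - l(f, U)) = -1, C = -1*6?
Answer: -28/2295 ≈ -0.012200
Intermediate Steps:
s(X) = 8 + X
Q = -40
C = -6
l(f, U) = 28/9 (l(f, U) = 3 - ⅑*(-1) = 3 + ⅑ = 28/9)
W(u, K) = 28/9
W(-231, s(9))/D(256, -255) = (28/9)/(-255) = (28/9)*(-1/255) = -28/2295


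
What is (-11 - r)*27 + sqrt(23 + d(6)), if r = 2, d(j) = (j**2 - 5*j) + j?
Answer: -351 + sqrt(35) ≈ -345.08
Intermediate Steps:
d(j) = j**2 - 4*j
(-11 - r)*27 + sqrt(23 + d(6)) = (-11 - 1*2)*27 + sqrt(23 + 6*(-4 + 6)) = (-11 - 2)*27 + sqrt(23 + 6*2) = -13*27 + sqrt(23 + 12) = -351 + sqrt(35)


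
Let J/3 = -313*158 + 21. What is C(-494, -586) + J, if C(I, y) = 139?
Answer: -148160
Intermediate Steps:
J = -148299 (J = 3*(-313*158 + 21) = 3*(-49454 + 21) = 3*(-49433) = -148299)
C(-494, -586) + J = 139 - 148299 = -148160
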